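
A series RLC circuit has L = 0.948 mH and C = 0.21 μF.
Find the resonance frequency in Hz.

Step 1 — Resonance condition Im(Z)=0 gives ω₀ = 1/√(LC).
Step 2 — ω₀ = 1/√(0.000948·2.1e-07) = 7.087e+04 rad/s.
Step 3 — f₀ = ω₀/(2π) = 1.128e+04 Hz.

f₀ = 1.128e+04 Hz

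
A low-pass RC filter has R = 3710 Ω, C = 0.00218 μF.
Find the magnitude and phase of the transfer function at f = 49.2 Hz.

Step 1 — Angular frequency: ω = 2π·49.2 = 309.1 rad/s.
Step 2 — Transfer function: H(jω) = 1/(1 + jωRC).
Step 3 — Denominator: 1 + jωRC = 1 + j·309.1·3710·2.18e-09 = 1 + j0.0025.
Step 4 — H = 1 - j0.0025.
Step 5 — Magnitude: |H| = 1 (-0.0 dB); phase: φ = -0.1°.

|H| = 1 (-0.0 dB), φ = -0.1°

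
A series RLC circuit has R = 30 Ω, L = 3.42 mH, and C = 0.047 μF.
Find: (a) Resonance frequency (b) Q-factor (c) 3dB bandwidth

Step 1 — Resonance: ω₀ = 1/√(LC) = 1/√(0.00342·4.7e-08) = 7.887e+04 rad/s.
Step 2 — f₀ = ω₀/(2π) = 1.255e+04 Hz.
Step 3 — Series Q: Q = ω₀L/R = 7.887e+04·0.00342/30 = 8.992.
Step 4 — Bandwidth: Δω = ω₀/Q = 8772 rad/s; BW = Δω/(2π) = 1396 Hz.

(a) f₀ = 1.255e+04 Hz  (b) Q = 8.992  (c) BW = 1396 Hz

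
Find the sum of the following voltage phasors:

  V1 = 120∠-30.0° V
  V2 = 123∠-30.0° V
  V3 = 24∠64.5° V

Step 1 — Convert each phasor to rectangular form:
  V1 = 120·(cos(-30.0°) + j·sin(-30.0°)) = 103.9 - j60 V
  V2 = 123·(cos(-30.0°) + j·sin(-30.0°)) = 106.5 - j61.5 V
  V3 = 24·(cos(64.5°) + j·sin(64.5°)) = 10.33 + j21.66 V
Step 2 — Sum components: V_total = 220.8 - j99.84 V.
Step 3 — Convert to polar: |V_total| = 242.3 V, ∠V_total = -24.3°.

V_total = 242.3∠-24.3° V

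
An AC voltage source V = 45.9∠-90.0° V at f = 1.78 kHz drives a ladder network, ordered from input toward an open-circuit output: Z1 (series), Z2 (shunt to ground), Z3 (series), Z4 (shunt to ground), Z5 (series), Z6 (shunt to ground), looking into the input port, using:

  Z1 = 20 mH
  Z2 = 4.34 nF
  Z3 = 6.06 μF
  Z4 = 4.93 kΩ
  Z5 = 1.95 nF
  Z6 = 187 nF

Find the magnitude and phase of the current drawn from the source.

Step 1 — Angular frequency: ω = 2π·f = 2π·1780 = 1.118e+04 rad/s.
Step 2 — Component impedances:
  Z1: Z = jωL = j·1.118e+04·0.02 = 0 + j223.7 Ω
  Z2: Z = 1/(jωC) = -j/(ω·C) = 0 - j2.06e+04 Ω
  Z3: Z = 1/(jωC) = -j/(ω·C) = 0 - j14.75 Ω
  Z4: Z = R = 4930 Ω
  Z5: Z = 1/(jωC) = -j/(ω·C) = 0 - j4.585e+04 Ω
  Z6: Z = 1/(jωC) = -j/(ω·C) = 0 - j478.1 Ω
Step 3 — Ladder network (open output): work backward from the far end, alternating series and parallel combinations. Z_in = 4398 - j1311 Ω = 4589∠-16.6° Ω.
Step 4 — Source phasor: V = 45.9∠-90.0° V = 0 - j45.9 V.
Step 5 — Ohm's law: I = V / Z_total = (0 - j45.9) / (4398 - j1311) = 0.002857 - j0.009585 A.
Step 6 — Convert to polar: |I| = 0.01 A, ∠I = -73.4°.

I = 0.01∠-73.4° A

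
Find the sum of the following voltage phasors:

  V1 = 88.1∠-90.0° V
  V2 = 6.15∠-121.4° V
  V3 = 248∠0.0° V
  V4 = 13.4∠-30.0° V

Step 1 — Convert each phasor to rectangular form:
  V1 = 88.1·(cos(-90.0°) + j·sin(-90.0°)) = 0 - j88.1 V
  V2 = 6.15·(cos(-121.4°) + j·sin(-121.4°)) = -3.204 - j5.249 V
  V3 = 248·(cos(0.0°) + j·sin(0.0°)) = 248 V
  V4 = 13.4·(cos(-30.0°) + j·sin(-30.0°)) = 11.6 - j6.7 V
Step 2 — Sum components: V_total = 256.4 - j100 V.
Step 3 — Convert to polar: |V_total| = 275.2 V, ∠V_total = -21.3°.

V_total = 275.2∠-21.3° V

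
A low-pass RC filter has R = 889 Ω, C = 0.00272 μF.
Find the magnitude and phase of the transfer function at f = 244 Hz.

Step 1 — Angular frequency: ω = 2π·244 = 1533 rad/s.
Step 2 — Transfer function: H(jω) = 1/(1 + jωRC).
Step 3 — Denominator: 1 + jωRC = 1 + j·1533·889·2.72e-09 = 1 + j0.003707.
Step 4 — H = 1 - j0.003707.
Step 5 — Magnitude: |H| = 1 (-0.0 dB); phase: φ = -0.2°.

|H| = 1 (-0.0 dB), φ = -0.2°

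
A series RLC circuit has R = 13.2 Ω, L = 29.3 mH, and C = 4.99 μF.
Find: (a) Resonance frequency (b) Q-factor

Step 1 — Resonance condition Im(Z)=0 gives ω₀ = 1/√(LC).
Step 2 — ω₀ = 1/√(0.0293·4.99e-06) = 2615 rad/s.
Step 3 — f₀ = ω₀/(2π) = 416.2 Hz.
Step 4 — Series Q: Q = ω₀L/R = 2615·0.0293/13.2 = 5.805.

(a) f₀ = 416.2 Hz  (b) Q = 5.805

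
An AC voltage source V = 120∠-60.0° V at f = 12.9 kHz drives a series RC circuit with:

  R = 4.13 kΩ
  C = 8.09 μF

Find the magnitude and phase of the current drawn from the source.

Step 1 — Angular frequency: ω = 2π·f = 2π·1.29e+04 = 8.105e+04 rad/s.
Step 2 — Component impedances:
  R: Z = R = 4130 Ω
  C: Z = 1/(jωC) = -j/(ω·C) = 0 - j1.525 Ω
Step 3 — Series combination: Z_total = R + C = 4130 - j1.525 Ω = 4130∠-0.0° Ω.
Step 4 — Source phasor: V = 120∠-60.0° V = 60 - j103.9 V.
Step 5 — Ohm's law: I = V / Z_total = (60 - j103.9) / (4130 - j1.525) = 0.01454 - j0.02516 A.
Step 6 — Convert to polar: |I| = 0.02906 A, ∠I = -60.0°.

I = 0.02906∠-60.0° A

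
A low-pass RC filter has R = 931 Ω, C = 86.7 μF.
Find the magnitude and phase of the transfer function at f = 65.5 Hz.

Step 1 — Angular frequency: ω = 2π·65.5 = 411.5 rad/s.
Step 2 — Transfer function: H(jω) = 1/(1 + jωRC).
Step 3 — Denominator: 1 + jωRC = 1 + j·411.5·931·8.67e-05 = 1 + j33.22.
Step 4 — H = 0.0009054 - j0.03008.
Step 5 — Magnitude: |H| = 0.03009 (-30.4 dB); phase: φ = -88.3°.

|H| = 0.03009 (-30.4 dB), φ = -88.3°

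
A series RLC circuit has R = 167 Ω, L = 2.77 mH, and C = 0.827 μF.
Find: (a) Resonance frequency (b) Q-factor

Step 1 — Resonance condition Im(Z)=0 gives ω₀ = 1/√(LC).
Step 2 — ω₀ = 1/√(0.00277·8.27e-07) = 2.089e+04 rad/s.
Step 3 — f₀ = ω₀/(2π) = 3325 Hz.
Step 4 — Series Q: Q = ω₀L/R = 2.089e+04·0.00277/167 = 0.3466.

(a) f₀ = 3325 Hz  (b) Q = 0.3466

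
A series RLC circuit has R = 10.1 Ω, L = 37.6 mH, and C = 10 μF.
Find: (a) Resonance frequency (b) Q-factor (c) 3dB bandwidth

Step 1 — Resonance: ω₀ = 1/√(LC) = 1/√(0.0376·1e-05) = 1631 rad/s.
Step 2 — f₀ = ω₀/(2π) = 259.6 Hz.
Step 3 — Series Q: Q = ω₀L/R = 1631·0.0376/10.1 = 6.071.
Step 4 — Bandwidth: Δω = ω₀/Q = 268.6 rad/s; BW = Δω/(2π) = 42.75 Hz.

(a) f₀ = 259.6 Hz  (b) Q = 6.071  (c) BW = 42.75 Hz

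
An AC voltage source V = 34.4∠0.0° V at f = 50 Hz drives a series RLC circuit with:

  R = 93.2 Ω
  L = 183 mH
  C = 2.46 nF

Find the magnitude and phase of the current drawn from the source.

Step 1 — Angular frequency: ω = 2π·f = 2π·50 = 314.2 rad/s.
Step 2 — Component impedances:
  R: Z = R = 93.2 Ω
  L: Z = jωL = j·314.2·0.183 = 0 + j57.49 Ω
  C: Z = 1/(jωC) = -j/(ω·C) = 0 - j1.294e+06 Ω
Step 3 — Series combination: Z_total = R + L + C = 93.2 - j1.294e+06 Ω = 1.294e+06∠-90.0° Ω.
Step 4 — Source phasor: V = 34.4∠0.0° V = 34.4 V.
Step 5 — Ohm's law: I = V / Z_total = (34.4) / (93.2 - j1.294e+06) = 1.915e-09 + j2.659e-05 A.
Step 6 — Convert to polar: |I| = 2.659e-05 A, ∠I = 90.0°.

I = 2.659e-05∠90.0° A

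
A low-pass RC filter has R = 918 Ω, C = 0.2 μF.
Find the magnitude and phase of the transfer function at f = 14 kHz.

Step 1 — Angular frequency: ω = 2π·1.4e+04 = 8.796e+04 rad/s.
Step 2 — Transfer function: H(jω) = 1/(1 + jωRC).
Step 3 — Denominator: 1 + jωRC = 1 + j·8.796e+04·918·2e-07 = 1 + j16.15.
Step 4 — H = 0.003819 - j0.06168.
Step 5 — Magnitude: |H| = 0.0618 (-24.2 dB); phase: φ = -86.5°.

|H| = 0.0618 (-24.2 dB), φ = -86.5°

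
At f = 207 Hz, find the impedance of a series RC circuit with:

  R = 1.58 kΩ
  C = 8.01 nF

Step 1 — Angular frequency: ω = 2π·f = 2π·207 = 1301 rad/s.
Step 2 — Component impedances:
  R: Z = R = 1580 Ω
  C: Z = 1/(jωC) = -j/(ω·C) = 0 - j9.599e+04 Ω
Step 3 — Series combination: Z_total = R + C = 1580 - j9.599e+04 Ω = 9.6e+04∠-89.1° Ω.

Z = 1580 - j9.599e+04 Ω = 9.6e+04∠-89.1° Ω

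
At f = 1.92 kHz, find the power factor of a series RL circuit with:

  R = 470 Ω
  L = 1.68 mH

Step 1 — Angular frequency: ω = 2π·f = 2π·1920 = 1.206e+04 rad/s.
Step 2 — Component impedances:
  R: Z = R = 470 Ω
  L: Z = jωL = j·1.206e+04·0.00168 = 0 + j20.27 Ω
Step 3 — Series combination: Z_total = R + L = 470 + j20.27 Ω = 470.4∠2.5° Ω.
Step 4 — Power factor: PF = cos(φ) = Re(Z)/|Z| = 470/470.4 = 0.9991.
Step 5 — Type: Im(Z) = 20.27 ⇒ lagging (phase φ = 2.5°).

PF = 0.9991 (lagging, φ = 2.5°)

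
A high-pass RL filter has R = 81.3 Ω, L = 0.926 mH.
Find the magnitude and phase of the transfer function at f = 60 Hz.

Step 1 — Angular frequency: ω = 2π·60 = 377 rad/s.
Step 2 — Transfer function: H(jω) = jωL/(R + jωL).
Step 3 — Numerator jωL = j·0.3491; denominator R + jωL = 81.3 + j0.3491.
Step 4 — H = 1.844e-05 + j0.004294.
Step 5 — Magnitude: |H| = 0.004294 (-47.3 dB); phase: φ = 89.8°.

|H| = 0.004294 (-47.3 dB), φ = 89.8°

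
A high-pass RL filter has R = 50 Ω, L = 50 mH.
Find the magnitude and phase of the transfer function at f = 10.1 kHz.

Step 1 — Angular frequency: ω = 2π·1.01e+04 = 6.346e+04 rad/s.
Step 2 — Transfer function: H(jω) = jωL/(R + jωL).
Step 3 — Numerator jωL = j·3173; denominator R + jωL = 50 + j3173.
Step 4 — H = 0.9998 + j0.01575.
Step 5 — Magnitude: |H| = 0.9999 (-0.0 dB); phase: φ = 0.9°.

|H| = 0.9999 (-0.0 dB), φ = 0.9°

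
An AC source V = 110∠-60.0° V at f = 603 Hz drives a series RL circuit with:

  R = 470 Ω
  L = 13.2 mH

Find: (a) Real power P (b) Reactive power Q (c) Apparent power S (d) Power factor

Step 1 — Angular frequency: ω = 2π·f = 2π·603 = 3789 rad/s.
Step 2 — Component impedances:
  R: Z = R = 470 Ω
  L: Z = jωL = j·3789·0.0132 = 0 + j50.01 Ω
Step 3 — Series combination: Z_total = R + L = 470 + j50.01 Ω = 472.7∠6.1° Ω.
Step 4 — Source phasor: V = 110∠-60.0° V = 55 - j95.26 V.
Step 5 — Current: I = V / Z = 0.09439 - j0.2127 A = 0.2327∠-66.1° A.
Step 6 — Complex power: S = V·I* = 25.46 + j2.709 VA.
Step 7 — Real power: P = Re(S) = 25.46 W.
Step 8 — Reactive power: Q = Im(S) = 2.709 VAR.
Step 9 — Apparent power: |S| = 25.6 VA.
Step 10 — Power factor: PF = P/|S| = 0.9944 (lagging).

(a) P = 25.46 W  (b) Q = 2.709 VAR  (c) S = 25.6 VA  (d) PF = 0.9944 (lagging)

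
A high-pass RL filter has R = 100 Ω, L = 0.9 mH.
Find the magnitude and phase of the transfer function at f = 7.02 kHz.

Step 1 — Angular frequency: ω = 2π·7020 = 4.411e+04 rad/s.
Step 2 — Transfer function: H(jω) = jωL/(R + jωL).
Step 3 — Numerator jωL = j·39.7; denominator R + jωL = 100 + j39.7.
Step 4 — H = 0.1361 + j0.3429.
Step 5 — Magnitude: |H| = 0.369 (-8.7 dB); phase: φ = 68.3°.

|H| = 0.369 (-8.7 dB), φ = 68.3°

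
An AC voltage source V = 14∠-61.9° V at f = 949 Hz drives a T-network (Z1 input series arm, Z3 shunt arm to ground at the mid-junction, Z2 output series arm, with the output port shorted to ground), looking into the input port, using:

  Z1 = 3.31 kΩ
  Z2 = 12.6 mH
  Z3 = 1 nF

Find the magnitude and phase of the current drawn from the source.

Step 1 — Angular frequency: ω = 2π·f = 2π·949 = 5963 rad/s.
Step 2 — Component impedances:
  Z1: Z = R = 3310 Ω
  Z2: Z = jωL = j·5963·0.0126 = 0 + j75.13 Ω
  Z3: Z = 1/(jωC) = -j/(ω·C) = 0 - j1.677e+05 Ω
Step 3 — With the output port shorted to ground, the output series arm Z2 runs from the junction to ground; the shunt arm Z3 also runs from the junction to ground. They appear in parallel: Z3 || Z2 = 0 + j75.16 Ω.
Step 4 — Series with input arm Z1: Z_in = Z1 + (Z3 || Z2) = 3310 + j75.16 Ω = 3311∠1.3° Ω.
Step 5 — Source phasor: V = 14∠-61.9° V = 6.594 - j12.35 V.
Step 6 — Ohm's law: I = V / Z_total = (6.594 - j12.35) / (3310 + j75.16) = 0.001906 - j0.003774 A.
Step 7 — Convert to polar: |I| = 0.004229 A, ∠I = -63.2°.

I = 0.004229∠-63.2° A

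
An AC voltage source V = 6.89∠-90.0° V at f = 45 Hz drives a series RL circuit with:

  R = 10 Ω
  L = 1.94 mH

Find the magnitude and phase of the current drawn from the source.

Step 1 — Angular frequency: ω = 2π·f = 2π·45 = 282.7 rad/s.
Step 2 — Component impedances:
  R: Z = R = 10 Ω
  L: Z = jωL = j·282.7·0.00194 = 0 + j0.5485 Ω
Step 3 — Series combination: Z_total = R + L = 10 + j0.5485 Ω = 10.02∠3.1° Ω.
Step 4 — Source phasor: V = 6.89∠-90.0° V = 0 - j6.89 V.
Step 5 — Ohm's law: I = V / Z_total = (0 - j6.89) / (10 + j0.5485) = -0.03768 - j0.6869 A.
Step 6 — Convert to polar: |I| = 0.688 A, ∠I = -93.1°.

I = 0.688∠-93.1° A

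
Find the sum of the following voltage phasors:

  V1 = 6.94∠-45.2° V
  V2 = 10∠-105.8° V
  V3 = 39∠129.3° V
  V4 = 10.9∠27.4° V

Step 1 — Convert each phasor to rectangular form:
  V1 = 6.94·(cos(-45.2°) + j·sin(-45.2°)) = 4.89 - j4.924 V
  V2 = 10·(cos(-105.8°) + j·sin(-105.8°)) = -2.723 - j9.622 V
  V3 = 39·(cos(129.3°) + j·sin(129.3°)) = -24.7 + j30.18 V
  V4 = 10.9·(cos(27.4°) + j·sin(27.4°)) = 9.677 + j5.016 V
Step 2 — Sum components: V_total = -12.86 + j20.65 V.
Step 3 — Convert to polar: |V_total| = 24.33 V, ∠V_total = 121.9°.

V_total = 24.33∠121.9° V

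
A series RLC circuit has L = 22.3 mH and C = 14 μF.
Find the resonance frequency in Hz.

Step 1 — Resonance condition Im(Z)=0 gives ω₀ = 1/√(LC).
Step 2 — ω₀ = 1/√(0.0223·1.4e-05) = 1790 rad/s.
Step 3 — f₀ = ω₀/(2π) = 284.8 Hz.

f₀ = 284.8 Hz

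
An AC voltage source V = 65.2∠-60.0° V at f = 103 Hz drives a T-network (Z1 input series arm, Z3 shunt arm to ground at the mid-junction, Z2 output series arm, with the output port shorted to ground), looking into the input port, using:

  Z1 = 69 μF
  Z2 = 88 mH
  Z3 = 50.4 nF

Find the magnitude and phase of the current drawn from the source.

Step 1 — Angular frequency: ω = 2π·f = 2π·103 = 647.2 rad/s.
Step 2 — Component impedances:
  Z1: Z = 1/(jωC) = -j/(ω·C) = 0 - j22.39 Ω
  Z2: Z = jωL = j·647.2·0.088 = 0 + j56.95 Ω
  Z3: Z = 1/(jωC) = -j/(ω·C) = 0 - j3.066e+04 Ω
Step 3 — With the output port shorted to ground, the output series arm Z2 runs from the junction to ground; the shunt arm Z3 also runs from the junction to ground. They appear in parallel: Z3 || Z2 = 0 + j57.06 Ω.
Step 4 — Series with input arm Z1: Z_in = Z1 + (Z3 || Z2) = 0 + j34.66 Ω = 34.66∠90.0° Ω.
Step 5 — Source phasor: V = 65.2∠-60.0° V = 32.6 - j56.46 V.
Step 6 — Ohm's law: I = V / Z_total = (32.6 - j56.46) / (0 + j34.66) = -1.629 - j0.9405 A.
Step 7 — Convert to polar: |I| = 1.881 A, ∠I = -150.0°.

I = 1.881∠-150.0° A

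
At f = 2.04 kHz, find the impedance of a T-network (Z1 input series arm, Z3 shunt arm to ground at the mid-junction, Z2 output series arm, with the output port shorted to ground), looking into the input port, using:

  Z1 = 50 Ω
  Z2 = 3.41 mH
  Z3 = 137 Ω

Step 1 — Angular frequency: ω = 2π·f = 2π·2040 = 1.282e+04 rad/s.
Step 2 — Component impedances:
  Z1: Z = R = 50 Ω
  Z2: Z = jωL = j·1.282e+04·0.00341 = 0 + j43.71 Ω
  Z3: Z = R = 137 Ω
Step 3 — With the output port shorted to ground, the output series arm Z2 runs from the junction to ground; the shunt arm Z3 also runs from the junction to ground. They appear in parallel: Z3 || Z2 = 12.66 + j39.67 Ω.
Step 4 — Series with input arm Z1: Z_in = Z1 + (Z3 || Z2) = 62.66 + j39.67 Ω = 74.16∠32.3° Ω.

Z = 62.66 + j39.67 Ω = 74.16∠32.3° Ω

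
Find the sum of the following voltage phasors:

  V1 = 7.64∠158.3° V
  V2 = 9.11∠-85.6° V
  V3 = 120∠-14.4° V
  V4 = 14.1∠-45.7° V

Step 1 — Convert each phasor to rectangular form:
  V1 = 7.64·(cos(158.3°) + j·sin(158.3°)) = -7.099 + j2.825 V
  V2 = 9.11·(cos(-85.6°) + j·sin(-85.6°)) = 0.6989 - j9.083 V
  V3 = 120·(cos(-14.4°) + j·sin(-14.4°)) = 116.2 - j29.84 V
  V4 = 14.1·(cos(-45.7°) + j·sin(-45.7°)) = 9.848 - j10.09 V
Step 2 — Sum components: V_total = 119.7 - j46.19 V.
Step 3 — Convert to polar: |V_total| = 128.3 V, ∠V_total = -21.1°.

V_total = 128.3∠-21.1° V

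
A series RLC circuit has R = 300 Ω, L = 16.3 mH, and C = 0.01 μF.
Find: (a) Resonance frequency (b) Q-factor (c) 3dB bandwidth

Step 1 — Resonance condition Im(Z)=0 gives ω₀ = 1/√(LC).
Step 2 — ω₀ = 1/√(0.0163·1e-08) = 7.833e+04 rad/s.
Step 3 — f₀ = ω₀/(2π) = 1.247e+04 Hz.
Step 4 — Series Q: Q = ω₀L/R = 7.833e+04·0.0163/300 = 4.256.
Step 5 — 3dB bandwidth: Δω = ω₀/Q = 1.84e+04 rad/s; BW = Δω/(2π) = 2929 Hz.

(a) f₀ = 1.247e+04 Hz  (b) Q = 4.256  (c) BW = 2929 Hz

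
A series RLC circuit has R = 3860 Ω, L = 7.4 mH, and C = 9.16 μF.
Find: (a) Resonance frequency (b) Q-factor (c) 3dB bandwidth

Step 1 — Resonance: ω₀ = 1/√(LC) = 1/√(0.0074·9.16e-06) = 3841 rad/s.
Step 2 — f₀ = ω₀/(2π) = 611.3 Hz.
Step 3 — Series Q: Q = ω₀L/R = 3841·0.0074/3860 = 0.007363.
Step 4 — Bandwidth: Δω = ω₀/Q = 5.216e+05 rad/s; BW = Δω/(2π) = 8.302e+04 Hz.

(a) f₀ = 611.3 Hz  (b) Q = 0.007363  (c) BW = 8.302e+04 Hz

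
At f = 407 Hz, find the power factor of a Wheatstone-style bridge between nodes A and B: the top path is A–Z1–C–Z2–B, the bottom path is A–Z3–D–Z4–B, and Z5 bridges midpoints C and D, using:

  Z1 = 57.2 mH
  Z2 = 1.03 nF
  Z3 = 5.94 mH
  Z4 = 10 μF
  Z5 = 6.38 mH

Step 1 — Angular frequency: ω = 2π·f = 2π·407 = 2557 rad/s.
Step 2 — Component impedances:
  Z1: Z = jωL = j·2557·0.0572 = 0 + j146.3 Ω
  Z2: Z = 1/(jωC) = -j/(ω·C) = 0 - j3.797e+05 Ω
  Z3: Z = jωL = j·2557·0.00594 = 0 + j15.19 Ω
  Z4: Z = 1/(jωC) = -j/(ω·C) = 0 - j39.1 Ω
  Z5: Z = jωL = j·2557·0.00638 = 0 + j16.32 Ω
Step 3 — Bridge requires nodal analysis (the Z5 bridge couples midpoints C and D, so the two paths cannot be reduced to a simple series/parallel combination). Setting node B to ground and injecting 1 A at node A, the 3-node admittance system at A, C, D solves to V_A = Z_AB = 0 - j25.21 Ω = 25.21∠-90.0° Ω.
Step 4 — Power factor: PF = cos(φ) = Re(Z)/|Z| = -0/25.21 = -0.
Step 5 — Type: Im(Z) = -25.21 ⇒ leading (phase φ = -90.0°).

PF = -0 (leading, φ = -90.0°)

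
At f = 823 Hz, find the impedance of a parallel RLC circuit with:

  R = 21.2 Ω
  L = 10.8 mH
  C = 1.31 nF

Step 1 — Angular frequency: ω = 2π·f = 2π·823 = 5171 rad/s.
Step 2 — Component impedances:
  R: Z = R = 21.2 Ω
  L: Z = jωL = j·5171·0.0108 = 0 + j55.85 Ω
  C: Z = 1/(jωC) = -j/(ω·C) = 0 - j1.476e+05 Ω
Step 3 — Parallel combination: 1/Z_total = 1/R + 1/L + 1/C; Z_total = 18.53 + j7.032 Ω = 19.82∠20.8° Ω.

Z = 18.53 + j7.032 Ω = 19.82∠20.8° Ω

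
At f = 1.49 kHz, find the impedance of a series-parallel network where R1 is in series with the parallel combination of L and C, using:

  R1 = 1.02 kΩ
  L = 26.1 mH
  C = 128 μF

Step 1 — Angular frequency: ω = 2π·f = 2π·1490 = 9362 rad/s.
Step 2 — Component impedances:
  R1: Z = R = 1020 Ω
  L: Z = jωL = j·9362·0.0261 = 0 + j244.3 Ω
  C: Z = 1/(jωC) = -j/(ω·C) = 0 - j0.8345 Ω
Step 3 — Parallel branch: L || C = 1/(1/L + 1/C) = 0 - j0.8374 Ω.
Step 4 — Series with R1: Z_total = R1 + (L || C) = 1020 - j0.8374 Ω = 1020∠-0.0° Ω.

Z = 1020 - j0.8374 Ω = 1020∠-0.0° Ω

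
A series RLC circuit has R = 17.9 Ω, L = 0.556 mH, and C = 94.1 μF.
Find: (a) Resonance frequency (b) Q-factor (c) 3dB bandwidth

Step 1 — Resonance: ω₀ = 1/√(LC) = 1/√(0.000556·9.41e-05) = 4372 rad/s.
Step 2 — f₀ = ω₀/(2π) = 695.8 Hz.
Step 3 — Series Q: Q = ω₀L/R = 4372·0.000556/17.9 = 0.1358.
Step 4 — Bandwidth: Δω = ω₀/Q = 3.219e+04 rad/s; BW = Δω/(2π) = 5124 Hz.

(a) f₀ = 695.8 Hz  (b) Q = 0.1358  (c) BW = 5124 Hz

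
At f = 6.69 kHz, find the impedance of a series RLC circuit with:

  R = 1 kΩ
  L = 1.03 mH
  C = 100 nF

Step 1 — Angular frequency: ω = 2π·f = 2π·6690 = 4.203e+04 rad/s.
Step 2 — Component impedances:
  R: Z = R = 1000 Ω
  L: Z = jωL = j·4.203e+04·0.00103 = 0 + j43.3 Ω
  C: Z = 1/(jωC) = -j/(ω·C) = 0 - j237.9 Ω
Step 3 — Series combination: Z_total = R + L + C = 1000 - j194.6 Ω = 1019∠-11.0° Ω.

Z = 1000 - j194.6 Ω = 1019∠-11.0° Ω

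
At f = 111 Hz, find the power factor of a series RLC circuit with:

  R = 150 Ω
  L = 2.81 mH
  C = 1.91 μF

Step 1 — Angular frequency: ω = 2π·f = 2π·111 = 697.4 rad/s.
Step 2 — Component impedances:
  R: Z = R = 150 Ω
  L: Z = jωL = j·697.4·0.00281 = 0 + j1.96 Ω
  C: Z = 1/(jωC) = -j/(ω·C) = 0 - j750.7 Ω
Step 3 — Series combination: Z_total = R + L + C = 150 - j748.7 Ω = 763.6∠-78.7° Ω.
Step 4 — Power factor: PF = cos(φ) = Re(Z)/|Z| = 150/763.6 = 0.1964.
Step 5 — Type: Im(Z) = -748.7 ⇒ leading (phase φ = -78.7°).

PF = 0.1964 (leading, φ = -78.7°)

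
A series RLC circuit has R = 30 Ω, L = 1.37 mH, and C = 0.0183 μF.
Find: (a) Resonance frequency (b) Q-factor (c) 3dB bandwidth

Step 1 — Resonance condition Im(Z)=0 gives ω₀ = 1/√(LC).
Step 2 — ω₀ = 1/√(0.00137·1.83e-08) = 1.997e+05 rad/s.
Step 3 — f₀ = ω₀/(2π) = 3.179e+04 Hz.
Step 4 — Series Q: Q = ω₀L/R = 1.997e+05·0.00137/30 = 9.12.
Step 5 — 3dB bandwidth: Δω = ω₀/Q = 2.19e+04 rad/s; BW = Δω/(2π) = 3485 Hz.

(a) f₀ = 3.179e+04 Hz  (b) Q = 9.12  (c) BW = 3485 Hz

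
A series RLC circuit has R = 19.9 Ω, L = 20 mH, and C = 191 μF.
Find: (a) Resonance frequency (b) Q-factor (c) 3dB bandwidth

Step 1 — Resonance: ω₀ = 1/√(LC) = 1/√(0.02·0.000191) = 511.6 rad/s.
Step 2 — f₀ = ω₀/(2π) = 81.43 Hz.
Step 3 — Series Q: Q = ω₀L/R = 511.6·0.02/19.9 = 0.5142.
Step 4 — Bandwidth: Δω = ω₀/Q = 995 rad/s; BW = Δω/(2π) = 158.4 Hz.

(a) f₀ = 81.43 Hz  (b) Q = 0.5142  (c) BW = 158.4 Hz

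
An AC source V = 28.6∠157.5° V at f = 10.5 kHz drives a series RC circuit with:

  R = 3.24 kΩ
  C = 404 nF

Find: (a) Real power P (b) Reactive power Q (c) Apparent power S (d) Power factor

Step 1 — Angular frequency: ω = 2π·f = 2π·1.05e+04 = 6.597e+04 rad/s.
Step 2 — Component impedances:
  R: Z = R = 3240 Ω
  C: Z = 1/(jωC) = -j/(ω·C) = 0 - j37.52 Ω
Step 3 — Series combination: Z_total = R + C = 3240 - j37.52 Ω = 3240∠-0.7° Ω.
Step 4 — Source phasor: V = 28.6∠157.5° V = -26.42 + j10.94 V.
Step 5 — Current: I = V / Z = -0.008193 + j0.003283 A = 0.008827∠158.2° A.
Step 6 — Complex power: S = V·I* = 0.2524 - j0.002923 VA.
Step 7 — Real power: P = Re(S) = 0.2524 W.
Step 8 — Reactive power: Q = Im(S) = -0.002923 VAR.
Step 9 — Apparent power: |S| = 0.2524 VA.
Step 10 — Power factor: PF = P/|S| = 0.9999 (leading).

(a) P = 0.2524 W  (b) Q = -0.002923 VAR  (c) S = 0.2524 VA  (d) PF = 0.9999 (leading)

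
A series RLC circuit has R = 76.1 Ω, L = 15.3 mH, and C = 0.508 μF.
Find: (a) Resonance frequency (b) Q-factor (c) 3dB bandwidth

Step 1 — Resonance: ω₀ = 1/√(LC) = 1/√(0.0153·5.08e-07) = 1.134e+04 rad/s.
Step 2 — f₀ = ω₀/(2π) = 1805 Hz.
Step 3 — Series Q: Q = ω₀L/R = 1.134e+04·0.0153/76.1 = 2.28.
Step 4 — Bandwidth: Δω = ω₀/Q = 4974 rad/s; BW = Δω/(2π) = 791.6 Hz.

(a) f₀ = 1805 Hz  (b) Q = 2.28  (c) BW = 791.6 Hz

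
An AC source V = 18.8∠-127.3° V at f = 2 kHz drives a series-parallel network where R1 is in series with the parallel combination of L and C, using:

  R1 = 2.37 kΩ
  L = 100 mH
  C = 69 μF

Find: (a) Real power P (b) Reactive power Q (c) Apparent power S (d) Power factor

Step 1 — Angular frequency: ω = 2π·f = 2π·2000 = 1.257e+04 rad/s.
Step 2 — Component impedances:
  R1: Z = R = 2370 Ω
  L: Z = jωL = j·1.257e+04·0.1 = 0 + j1257 Ω
  C: Z = 1/(jωC) = -j/(ω·C) = 0 - j1.153 Ω
Step 3 — Parallel branch: L || C = 1/(1/L + 1/C) = 0 - j1.154 Ω.
Step 4 — Series with R1: Z_total = R1 + (L || C) = 2370 - j1.154 Ω = 2370∠-0.0° Ω.
Step 5 — Source phasor: V = 18.8∠-127.3° V = -11.39 - j14.95 V.
Step 6 — Current: I = V / Z = -0.004804 - j0.006312 A = 0.007932∠-127.3° A.
Step 7 — Complex power: S = V·I* = 0.1491 - j7.264e-05 VA.
Step 8 — Real power: P = Re(S) = 0.1491 W.
Step 9 — Reactive power: Q = Im(S) = -7.264e-05 VAR.
Step 10 — Apparent power: |S| = 0.1491 VA.
Step 11 — Power factor: PF = P/|S| = 1 (leading).

(a) P = 0.1491 W  (b) Q = -7.264e-05 VAR  (c) S = 0.1491 VA  (d) PF = 1 (leading)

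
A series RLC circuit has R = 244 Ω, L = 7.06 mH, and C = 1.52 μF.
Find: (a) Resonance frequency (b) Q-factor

Step 1 — Resonance condition Im(Z)=0 gives ω₀ = 1/√(LC).
Step 2 — ω₀ = 1/√(0.00706·1.52e-06) = 9653 rad/s.
Step 3 — f₀ = ω₀/(2π) = 1536 Hz.
Step 4 — Series Q: Q = ω₀L/R = 9653·0.00706/244 = 0.2793.

(a) f₀ = 1536 Hz  (b) Q = 0.2793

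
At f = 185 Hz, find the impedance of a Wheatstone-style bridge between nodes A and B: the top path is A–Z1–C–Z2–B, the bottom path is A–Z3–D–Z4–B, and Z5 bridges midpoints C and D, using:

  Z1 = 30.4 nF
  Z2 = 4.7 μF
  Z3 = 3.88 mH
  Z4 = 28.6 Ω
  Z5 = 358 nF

Step 1 — Angular frequency: ω = 2π·f = 2π·185 = 1162 rad/s.
Step 2 — Component impedances:
  Z1: Z = 1/(jωC) = -j/(ω·C) = 0 - j2.83e+04 Ω
  Z2: Z = 1/(jωC) = -j/(ω·C) = 0 - j183 Ω
  Z3: Z = jωL = j·1162·0.00388 = 0 + j4.51 Ω
  Z4: Z = R = 28.6 Ω
  Z5: Z = 1/(jωC) = -j/(ω·C) = 0 - j2403 Ω
Step 3 — Bridge requires nodal analysis (the Z5 bridge couples midpoints C and D, so the two paths cannot be reduced to a simple series/parallel combination). Setting node B to ground and injecting 1 A at node A, the 3-node admittance system at A, C, D solves to V_A = Z_AB = 28.6 + j4.17 Ω = 28.91∠8.3° Ω.

Z = 28.6 + j4.17 Ω = 28.91∠8.3° Ω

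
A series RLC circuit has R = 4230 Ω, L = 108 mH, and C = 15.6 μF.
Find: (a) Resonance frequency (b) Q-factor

Step 1 — Resonance condition Im(Z)=0 gives ω₀ = 1/√(LC).
Step 2 — ω₀ = 1/√(0.108·1.56e-05) = 770.4 rad/s.
Step 3 — f₀ = ω₀/(2π) = 122.6 Hz.
Step 4 — Series Q: Q = ω₀L/R = 770.4·0.108/4230 = 0.01967.

(a) f₀ = 122.6 Hz  (b) Q = 0.01967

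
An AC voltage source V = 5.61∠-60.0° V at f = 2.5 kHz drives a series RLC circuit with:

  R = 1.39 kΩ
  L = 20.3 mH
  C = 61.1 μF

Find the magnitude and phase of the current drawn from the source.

Step 1 — Angular frequency: ω = 2π·f = 2π·2500 = 1.571e+04 rad/s.
Step 2 — Component impedances:
  R: Z = R = 1390 Ω
  L: Z = jωL = j·1.571e+04·0.0203 = 0 + j318.9 Ω
  C: Z = 1/(jωC) = -j/(ω·C) = 0 - j1.042 Ω
Step 3 — Series combination: Z_total = R + L + C = 1390 + j317.8 Ω = 1426∠12.9° Ω.
Step 4 — Source phasor: V = 5.61∠-60.0° V = 2.805 - j4.858 V.
Step 5 — Ohm's law: I = V / Z_total = (2.805 - j4.858) / (1390 + j317.8) = 0.001158 - j0.00376 A.
Step 6 — Convert to polar: |I| = 0.003934 A, ∠I = -72.9°.

I = 0.003934∠-72.9° A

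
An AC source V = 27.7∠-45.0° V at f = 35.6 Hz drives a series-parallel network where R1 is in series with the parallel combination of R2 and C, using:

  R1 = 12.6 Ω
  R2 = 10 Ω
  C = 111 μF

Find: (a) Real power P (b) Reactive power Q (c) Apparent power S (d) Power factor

Step 1 — Angular frequency: ω = 2π·f = 2π·35.6 = 223.7 rad/s.
Step 2 — Component impedances:
  R1: Z = R = 12.6 Ω
  R2: Z = R = 10 Ω
  C: Z = 1/(jωC) = -j/(ω·C) = 0 - j40.28 Ω
Step 3 — Parallel branch: R2 || C = 1/(1/R2 + 1/C) = 9.419 - j2.339 Ω.
Step 4 — Series with R1: Z_total = R1 + (R2 || C) = 22.02 - j2.339 Ω = 22.14∠-6.1° Ω.
Step 5 — Source phasor: V = 27.7∠-45.0° V = 19.59 - j19.59 V.
Step 6 — Current: I = V / Z = 0.973 - j0.7862 A = 1.251∠-38.9° A.
Step 7 — Complex power: S = V·I* = 34.46 - j3.66 VA.
Step 8 — Real power: P = Re(S) = 34.46 W.
Step 9 — Reactive power: Q = Im(S) = -3.66 VAR.
Step 10 — Apparent power: |S| = 34.65 VA.
Step 11 — Power factor: PF = P/|S| = 0.9944 (leading).

(a) P = 34.46 W  (b) Q = -3.66 VAR  (c) S = 34.65 VA  (d) PF = 0.9944 (leading)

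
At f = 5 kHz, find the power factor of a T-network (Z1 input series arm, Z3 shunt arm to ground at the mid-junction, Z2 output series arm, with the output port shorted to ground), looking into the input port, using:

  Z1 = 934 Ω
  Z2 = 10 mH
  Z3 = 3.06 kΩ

Step 1 — Angular frequency: ω = 2π·f = 2π·5000 = 3.142e+04 rad/s.
Step 2 — Component impedances:
  Z1: Z = R = 934 Ω
  Z2: Z = jωL = j·3.142e+04·0.01 = 0 + j314.2 Ω
  Z3: Z = R = 3060 Ω
Step 3 — With the output port shorted to ground, the output series arm Z2 runs from the junction to ground; the shunt arm Z3 also runs from the junction to ground. They appear in parallel: Z3 || Z2 = 31.92 + j310.9 Ω.
Step 4 — Series with input arm Z1: Z_in = Z1 + (Z3 || Z2) = 965.9 + j310.9 Ω = 1015∠17.8° Ω.
Step 5 — Power factor: PF = cos(φ) = Re(Z)/|Z| = 965.92/1014.7 = 0.9519.
Step 6 — Type: Im(Z) = 310.9 ⇒ lagging (phase φ = 17.8°).

PF = 0.9519 (lagging, φ = 17.8°)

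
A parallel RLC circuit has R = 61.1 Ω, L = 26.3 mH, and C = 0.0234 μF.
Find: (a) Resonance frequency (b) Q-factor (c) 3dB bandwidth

Step 1 — Resonance: ω₀ = 1/√(LC) = 1/√(0.0263·2.34e-08) = 4.031e+04 rad/s.
Step 2 — f₀ = ω₀/(2π) = 6416 Hz.
Step 3 — Parallel Q: Q = R/(ω₀L) = 61.1/(4.031e+04·0.0263) = 0.05763.
Step 4 — Bandwidth: Δω = ω₀/Q = 6.994e+05 rad/s; BW = Δω/(2π) = 1.113e+05 Hz.

(a) f₀ = 6416 Hz  (b) Q = 0.05763  (c) BW = 1.113e+05 Hz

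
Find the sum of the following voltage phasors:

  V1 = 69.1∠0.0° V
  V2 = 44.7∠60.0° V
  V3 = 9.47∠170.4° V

Step 1 — Convert each phasor to rectangular form:
  V1 = 69.1·(cos(0.0°) + j·sin(0.0°)) = 69.1 V
  V2 = 44.7·(cos(60.0°) + j·sin(60.0°)) = 22.35 + j38.71 V
  V3 = 9.47·(cos(170.4°) + j·sin(170.4°)) = -9.337 + j1.579 V
Step 2 — Sum components: V_total = 82.11 + j40.29 V.
Step 3 — Convert to polar: |V_total| = 91.46 V, ∠V_total = 26.1°.

V_total = 91.46∠26.1° V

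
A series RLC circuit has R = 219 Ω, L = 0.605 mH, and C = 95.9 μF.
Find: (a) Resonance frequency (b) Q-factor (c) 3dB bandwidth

Step 1 — Resonance condition Im(Z)=0 gives ω₀ = 1/√(LC).
Step 2 — ω₀ = 1/√(0.000605·9.59e-05) = 4152 rad/s.
Step 3 — f₀ = ω₀/(2π) = 660.7 Hz.
Step 4 — Series Q: Q = ω₀L/R = 4152·0.000605/219 = 0.01147.
Step 5 — 3dB bandwidth: Δω = ω₀/Q = 3.62e+05 rad/s; BW = Δω/(2π) = 5.761e+04 Hz.

(a) f₀ = 660.7 Hz  (b) Q = 0.01147  (c) BW = 5.761e+04 Hz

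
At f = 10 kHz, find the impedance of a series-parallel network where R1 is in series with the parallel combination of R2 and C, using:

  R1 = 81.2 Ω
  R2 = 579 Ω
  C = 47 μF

Step 1 — Angular frequency: ω = 2π·f = 2π·1e+04 = 6.283e+04 rad/s.
Step 2 — Component impedances:
  R1: Z = R = 81.2 Ω
  R2: Z = R = 579 Ω
  C: Z = 1/(jωC) = -j/(ω·C) = 0 - j0.3386 Ω
Step 3 — Parallel branch: R2 || C = 1/(1/R2 + 1/C) = 0.000198 - j0.3386 Ω.
Step 4 — Series with R1: Z_total = R1 + (R2 || C) = 81.2 - j0.3386 Ω = 81.2∠-0.2° Ω.

Z = 81.2 - j0.3386 Ω = 81.2∠-0.2° Ω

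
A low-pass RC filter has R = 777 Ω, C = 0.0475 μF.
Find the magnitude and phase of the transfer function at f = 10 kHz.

Step 1 — Angular frequency: ω = 2π·1e+04 = 6.283e+04 rad/s.
Step 2 — Transfer function: H(jω) = 1/(1 + jωRC).
Step 3 — Denominator: 1 + jωRC = 1 + j·6.283e+04·777·4.75e-08 = 1 + j2.319.
Step 4 — H = 0.1568 - j0.3636.
Step 5 — Magnitude: |H| = 0.396 (-8.0 dB); phase: φ = -66.7°.

|H| = 0.396 (-8.0 dB), φ = -66.7°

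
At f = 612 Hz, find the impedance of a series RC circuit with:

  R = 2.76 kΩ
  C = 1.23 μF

Step 1 — Angular frequency: ω = 2π·f = 2π·612 = 3845 rad/s.
Step 2 — Component impedances:
  R: Z = R = 2760 Ω
  C: Z = 1/(jωC) = -j/(ω·C) = 0 - j211.4 Ω
Step 3 — Series combination: Z_total = R + C = 2760 - j211.4 Ω = 2768∠-4.4° Ω.

Z = 2760 - j211.4 Ω = 2768∠-4.4° Ω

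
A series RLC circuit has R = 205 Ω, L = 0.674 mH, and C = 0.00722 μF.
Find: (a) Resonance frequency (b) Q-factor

Step 1 — Resonance condition Im(Z)=0 gives ω₀ = 1/√(LC).
Step 2 — ω₀ = 1/√(0.000674·7.22e-09) = 4.533e+05 rad/s.
Step 3 — f₀ = ω₀/(2π) = 7.215e+04 Hz.
Step 4 — Series Q: Q = ω₀L/R = 4.533e+05·0.000674/205 = 1.49.

(a) f₀ = 7.215e+04 Hz  (b) Q = 1.49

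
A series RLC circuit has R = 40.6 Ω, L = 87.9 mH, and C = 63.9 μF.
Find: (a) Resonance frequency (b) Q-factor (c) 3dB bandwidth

Step 1 — Resonance: ω₀ = 1/√(LC) = 1/√(0.0879·6.39e-05) = 421.9 rad/s.
Step 2 — f₀ = ω₀/(2π) = 67.15 Hz.
Step 3 — Series Q: Q = ω₀L/R = 421.9·0.0879/40.6 = 0.9135.
Step 4 — Bandwidth: Δω = ω₀/Q = 461.9 rad/s; BW = Δω/(2π) = 73.51 Hz.

(a) f₀ = 67.15 Hz  (b) Q = 0.9135  (c) BW = 73.51 Hz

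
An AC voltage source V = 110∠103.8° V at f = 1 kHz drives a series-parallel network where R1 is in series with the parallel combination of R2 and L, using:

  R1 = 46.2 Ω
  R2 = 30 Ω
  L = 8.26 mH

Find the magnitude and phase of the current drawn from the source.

Step 1 — Angular frequency: ω = 2π·f = 2π·1000 = 6283 rad/s.
Step 2 — Component impedances:
  R1: Z = R = 46.2 Ω
  R2: Z = R = 30 Ω
  L: Z = jωL = j·6283·0.00826 = 0 + j51.9 Ω
Step 3 — Parallel branch: R2 || L = 1/(1/R2 + 1/L) = 22.49 + j13 Ω.
Step 4 — Series with R1: Z_total = R1 + (R2 || L) = 68.69 + j13 Ω = 69.91∠10.7° Ω.
Step 5 — Source phasor: V = 110∠103.8° V = -26.24 + j106.8 V.
Step 6 — Ohm's law: I = V / Z_total = (-26.24 + j106.8) / (68.69 + j13) = -0.08466 + j1.571 A.
Step 7 — Convert to polar: |I| = 1.574 A, ∠I = 93.1°.

I = 1.574∠93.1° A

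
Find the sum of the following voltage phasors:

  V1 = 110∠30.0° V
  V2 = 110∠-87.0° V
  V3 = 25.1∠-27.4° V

Step 1 — Convert each phasor to rectangular form:
  V1 = 110·(cos(30.0°) + j·sin(30.0°)) = 95.26 + j55 V
  V2 = 110·(cos(-87.0°) + j·sin(-87.0°)) = 5.757 - j109.8 V
  V3 = 25.1·(cos(-27.4°) + j·sin(-27.4°)) = 22.28 - j11.55 V
Step 2 — Sum components: V_total = 123.3 - j66.4 V.
Step 3 — Convert to polar: |V_total| = 140 V, ∠V_total = -28.3°.

V_total = 140∠-28.3° V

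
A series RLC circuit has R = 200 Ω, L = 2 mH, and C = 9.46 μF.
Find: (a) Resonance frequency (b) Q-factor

Step 1 — Resonance condition Im(Z)=0 gives ω₀ = 1/√(LC).
Step 2 — ω₀ = 1/√(0.002·9.46e-06) = 7270 rad/s.
Step 3 — f₀ = ω₀/(2π) = 1157 Hz.
Step 4 — Series Q: Q = ω₀L/R = 7270·0.002/200 = 0.0727.

(a) f₀ = 1157 Hz  (b) Q = 0.0727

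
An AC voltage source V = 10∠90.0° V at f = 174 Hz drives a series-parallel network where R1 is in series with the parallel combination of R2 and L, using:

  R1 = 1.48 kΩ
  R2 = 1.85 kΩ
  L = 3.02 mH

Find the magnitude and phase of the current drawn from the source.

Step 1 — Angular frequency: ω = 2π·f = 2π·174 = 1093 rad/s.
Step 2 — Component impedances:
  R1: Z = R = 1480 Ω
  R2: Z = R = 1850 Ω
  L: Z = jωL = j·1093·0.00302 = 0 + j3.302 Ω
Step 3 — Parallel branch: R2 || L = 1/(1/R2 + 1/L) = 0.005892 + j3.302 Ω.
Step 4 — Series with R1: Z_total = R1 + (R2 || L) = 1480 + j3.302 Ω = 1480∠0.1° Ω.
Step 5 — Source phasor: V = 10∠90.0° V = 0 + j10 V.
Step 6 — Ohm's law: I = V / Z_total = (0 + j10) / (1480 + j3.302) = 1.507e-05 + j0.006757 A.
Step 7 — Convert to polar: |I| = 0.006757 A, ∠I = 89.9°.

I = 0.006757∠89.9° A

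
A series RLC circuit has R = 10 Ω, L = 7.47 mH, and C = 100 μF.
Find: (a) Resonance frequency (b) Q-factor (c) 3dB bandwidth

Step 1 — Resonance: ω₀ = 1/√(LC) = 1/√(0.00747·0.0001) = 1157 rad/s.
Step 2 — f₀ = ω₀/(2π) = 184.1 Hz.
Step 3 — Series Q: Q = ω₀L/R = 1157·0.00747/10 = 0.8643.
Step 4 — Bandwidth: Δω = ω₀/Q = 1339 rad/s; BW = Δω/(2π) = 213.1 Hz.

(a) f₀ = 184.1 Hz  (b) Q = 0.8643  (c) BW = 213.1 Hz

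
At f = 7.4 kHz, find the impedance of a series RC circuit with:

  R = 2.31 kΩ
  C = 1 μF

Step 1 — Angular frequency: ω = 2π·f = 2π·7400 = 4.65e+04 rad/s.
Step 2 — Component impedances:
  R: Z = R = 2310 Ω
  C: Z = 1/(jωC) = -j/(ω·C) = 0 - j21.51 Ω
Step 3 — Series combination: Z_total = R + C = 2310 - j21.51 Ω = 2310∠-0.5° Ω.

Z = 2310 - j21.51 Ω = 2310∠-0.5° Ω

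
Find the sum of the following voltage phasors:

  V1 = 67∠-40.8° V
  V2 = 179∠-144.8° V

Step 1 — Convert each phasor to rectangular form:
  V1 = 67·(cos(-40.8°) + j·sin(-40.8°)) = 50.72 - j43.78 V
  V2 = 179·(cos(-144.8°) + j·sin(-144.8°)) = -146.3 - j103.2 V
Step 2 — Sum components: V_total = -95.55 - j147 V.
Step 3 — Convert to polar: |V_total| = 175.3 V, ∠V_total = -123.0°.

V_total = 175.3∠-123.0° V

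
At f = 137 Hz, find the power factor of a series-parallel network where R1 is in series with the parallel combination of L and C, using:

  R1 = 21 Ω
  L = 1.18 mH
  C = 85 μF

Step 1 — Angular frequency: ω = 2π·f = 2π·137 = 860.8 rad/s.
Step 2 — Component impedances:
  R1: Z = R = 21 Ω
  L: Z = jωL = j·860.8·0.00118 = 0 + j1.016 Ω
  C: Z = 1/(jωC) = -j/(ω·C) = 0 - j13.67 Ω
Step 3 — Parallel branch: L || C = 1/(1/L + 1/C) = 0 + j1.097 Ω.
Step 4 — Series with R1: Z_total = R1 + (L || C) = 21 + j1.097 Ω = 21.03∠3.0° Ω.
Step 5 — Power factor: PF = cos(φ) = Re(Z)/|Z| = 21/21.03 = 0.9986.
Step 6 — Type: Im(Z) = 1.097 ⇒ lagging (phase φ = 3.0°).

PF = 0.9986 (lagging, φ = 3.0°)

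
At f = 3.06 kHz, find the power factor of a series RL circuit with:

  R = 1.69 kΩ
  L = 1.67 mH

Step 1 — Angular frequency: ω = 2π·f = 2π·3060 = 1.923e+04 rad/s.
Step 2 — Component impedances:
  R: Z = R = 1690 Ω
  L: Z = jωL = j·1.923e+04·0.00167 = 0 + j32.11 Ω
Step 3 — Series combination: Z_total = R + L = 1690 + j32.11 Ω = 1690∠1.1° Ω.
Step 4 — Power factor: PF = cos(φ) = Re(Z)/|Z| = 1690/1690.3 = 0.9998.
Step 5 — Type: Im(Z) = 32.11 ⇒ lagging (phase φ = 1.1°).

PF = 0.9998 (lagging, φ = 1.1°)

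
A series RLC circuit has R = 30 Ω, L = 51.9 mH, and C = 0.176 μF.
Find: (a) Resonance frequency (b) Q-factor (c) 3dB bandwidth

Step 1 — Resonance condition Im(Z)=0 gives ω₀ = 1/√(LC).
Step 2 — ω₀ = 1/√(0.0519·1.76e-07) = 1.046e+04 rad/s.
Step 3 — f₀ = ω₀/(2π) = 1665 Hz.
Step 4 — Series Q: Q = ω₀L/R = 1.046e+04·0.0519/30 = 18.1.
Step 5 — 3dB bandwidth: Δω = ω₀/Q = 578 rad/s; BW = Δω/(2π) = 92 Hz.

(a) f₀ = 1665 Hz  (b) Q = 18.1  (c) BW = 92 Hz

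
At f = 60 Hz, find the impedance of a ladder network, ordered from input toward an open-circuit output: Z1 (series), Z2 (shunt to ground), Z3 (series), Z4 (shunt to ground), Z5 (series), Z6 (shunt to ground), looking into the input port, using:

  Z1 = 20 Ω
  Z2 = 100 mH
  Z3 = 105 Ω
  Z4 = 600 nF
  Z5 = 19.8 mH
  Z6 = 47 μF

Step 1 — Angular frequency: ω = 2π·f = 2π·60 = 377 rad/s.
Step 2 — Component impedances:
  Z1: Z = R = 20 Ω
  Z2: Z = jωL = j·377·0.1 = 0 + j37.7 Ω
  Z3: Z = R = 105 Ω
  Z4: Z = 1/(jωC) = -j/(ω·C) = 0 - j4421 Ω
  Z5: Z = jωL = j·377·0.0198 = 0 + j7.464 Ω
  Z6: Z = 1/(jωC) = -j/(ω·C) = 0 - j56.44 Ω
Step 3 — Ladder network (open output): work backward from the far end, alternating series and parallel combinations. Z_in = 33.4 + j39.07 Ω = 51.4∠49.5° Ω.

Z = 33.4 + j39.07 Ω = 51.4∠49.5° Ω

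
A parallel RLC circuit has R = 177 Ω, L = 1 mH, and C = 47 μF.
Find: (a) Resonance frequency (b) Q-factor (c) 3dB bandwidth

Step 1 — Resonance: ω₀ = 1/√(LC) = 1/√(0.001·4.7e-05) = 4613 rad/s.
Step 2 — f₀ = ω₀/(2π) = 734.1 Hz.
Step 3 — Parallel Q: Q = R/(ω₀L) = 177/(4613·0.001) = 38.37.
Step 4 — Bandwidth: Δω = ω₀/Q = 120.2 rad/s; BW = Δω/(2π) = 19.13 Hz.

(a) f₀ = 734.1 Hz  (b) Q = 38.37  (c) BW = 19.13 Hz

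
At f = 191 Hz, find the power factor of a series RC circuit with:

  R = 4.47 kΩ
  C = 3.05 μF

Step 1 — Angular frequency: ω = 2π·f = 2π·191 = 1200 rad/s.
Step 2 — Component impedances:
  R: Z = R = 4470 Ω
  C: Z = 1/(jωC) = -j/(ω·C) = 0 - j273.2 Ω
Step 3 — Series combination: Z_total = R + C = 4470 - j273.2 Ω = 4478∠-3.5° Ω.
Step 4 — Power factor: PF = cos(φ) = Re(Z)/|Z| = 4470/4478.3 = 0.9981.
Step 5 — Type: Im(Z) = -273.2 ⇒ leading (phase φ = -3.5°).

PF = 0.9981 (leading, φ = -3.5°)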